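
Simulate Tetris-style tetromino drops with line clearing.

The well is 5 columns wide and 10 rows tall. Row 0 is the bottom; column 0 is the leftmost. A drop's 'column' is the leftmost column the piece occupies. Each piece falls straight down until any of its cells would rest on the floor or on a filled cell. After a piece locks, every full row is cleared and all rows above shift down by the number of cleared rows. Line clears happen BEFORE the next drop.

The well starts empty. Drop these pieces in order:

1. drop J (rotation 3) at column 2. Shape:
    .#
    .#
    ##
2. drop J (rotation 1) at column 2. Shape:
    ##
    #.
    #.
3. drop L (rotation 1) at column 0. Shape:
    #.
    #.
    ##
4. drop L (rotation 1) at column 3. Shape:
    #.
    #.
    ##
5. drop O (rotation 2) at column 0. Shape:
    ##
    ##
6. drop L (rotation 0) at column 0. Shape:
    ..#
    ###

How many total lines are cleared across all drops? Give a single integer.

Drop 1: J rot3 at col 2 lands with bottom-row=0; cleared 0 line(s) (total 0); column heights now [0 0 1 3 0], max=3
Drop 2: J rot1 at col 2 lands with bottom-row=1; cleared 0 line(s) (total 0); column heights now [0 0 4 4 0], max=4
Drop 3: L rot1 at col 0 lands with bottom-row=0; cleared 0 line(s) (total 0); column heights now [3 1 4 4 0], max=4
Drop 4: L rot1 at col 3 lands with bottom-row=4; cleared 0 line(s) (total 0); column heights now [3 1 4 7 5], max=7
Drop 5: O rot2 at col 0 lands with bottom-row=3; cleared 0 line(s) (total 0); column heights now [5 5 4 7 5], max=7
Drop 6: L rot0 at col 0 lands with bottom-row=5; cleared 0 line(s) (total 0); column heights now [6 6 7 7 5], max=7

Answer: 0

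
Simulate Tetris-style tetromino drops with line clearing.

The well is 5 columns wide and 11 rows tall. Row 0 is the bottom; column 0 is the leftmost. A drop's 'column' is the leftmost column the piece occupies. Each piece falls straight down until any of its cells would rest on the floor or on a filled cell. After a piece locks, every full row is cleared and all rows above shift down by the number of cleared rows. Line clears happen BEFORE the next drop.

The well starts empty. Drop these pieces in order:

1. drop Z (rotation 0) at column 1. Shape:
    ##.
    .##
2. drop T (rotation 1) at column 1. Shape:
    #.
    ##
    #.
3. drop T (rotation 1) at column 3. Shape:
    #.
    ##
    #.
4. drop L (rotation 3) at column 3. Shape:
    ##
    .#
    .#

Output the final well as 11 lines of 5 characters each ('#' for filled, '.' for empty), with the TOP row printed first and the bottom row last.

Drop 1: Z rot0 at col 1 lands with bottom-row=0; cleared 0 line(s) (total 0); column heights now [0 2 2 1 0], max=2
Drop 2: T rot1 at col 1 lands with bottom-row=2; cleared 0 line(s) (total 0); column heights now [0 5 4 1 0], max=5
Drop 3: T rot1 at col 3 lands with bottom-row=1; cleared 0 line(s) (total 0); column heights now [0 5 4 4 3], max=5
Drop 4: L rot3 at col 3 lands with bottom-row=3; cleared 0 line(s) (total 0); column heights now [0 5 4 6 6], max=6

Answer: .....
.....
.....
.....
.....
...##
.#..#
.####
.#.##
.###.
..##.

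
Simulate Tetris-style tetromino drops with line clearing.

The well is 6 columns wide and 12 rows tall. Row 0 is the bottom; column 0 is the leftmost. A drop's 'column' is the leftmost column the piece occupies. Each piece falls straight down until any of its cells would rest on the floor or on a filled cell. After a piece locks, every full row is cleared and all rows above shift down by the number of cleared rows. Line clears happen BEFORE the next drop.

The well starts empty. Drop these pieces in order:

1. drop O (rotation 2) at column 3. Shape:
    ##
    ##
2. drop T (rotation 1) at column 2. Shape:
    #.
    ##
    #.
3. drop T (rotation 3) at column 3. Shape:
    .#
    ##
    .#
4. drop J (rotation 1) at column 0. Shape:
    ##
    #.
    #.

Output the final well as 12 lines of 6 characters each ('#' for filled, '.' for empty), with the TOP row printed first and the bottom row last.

Drop 1: O rot2 at col 3 lands with bottom-row=0; cleared 0 line(s) (total 0); column heights now [0 0 0 2 2 0], max=2
Drop 2: T rot1 at col 2 lands with bottom-row=1; cleared 0 line(s) (total 0); column heights now [0 0 4 3 2 0], max=4
Drop 3: T rot3 at col 3 lands with bottom-row=2; cleared 0 line(s) (total 0); column heights now [0 0 4 4 5 0], max=5
Drop 4: J rot1 at col 0 lands with bottom-row=0; cleared 0 line(s) (total 0); column heights now [3 3 4 4 5 0], max=5

Answer: ......
......
......
......
......
......
......
....#.
..###.
#####.
#.###.
#..##.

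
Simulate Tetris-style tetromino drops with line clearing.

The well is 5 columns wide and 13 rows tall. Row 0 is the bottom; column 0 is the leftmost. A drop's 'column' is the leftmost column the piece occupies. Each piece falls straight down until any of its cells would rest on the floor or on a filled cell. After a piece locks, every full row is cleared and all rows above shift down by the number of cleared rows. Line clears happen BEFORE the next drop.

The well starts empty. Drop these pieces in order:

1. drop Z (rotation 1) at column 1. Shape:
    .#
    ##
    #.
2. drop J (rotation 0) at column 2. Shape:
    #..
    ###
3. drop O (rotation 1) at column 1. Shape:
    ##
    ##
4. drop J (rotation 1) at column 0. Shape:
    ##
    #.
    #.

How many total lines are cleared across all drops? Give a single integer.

Drop 1: Z rot1 at col 1 lands with bottom-row=0; cleared 0 line(s) (total 0); column heights now [0 2 3 0 0], max=3
Drop 2: J rot0 at col 2 lands with bottom-row=3; cleared 0 line(s) (total 0); column heights now [0 2 5 4 4], max=5
Drop 3: O rot1 at col 1 lands with bottom-row=5; cleared 0 line(s) (total 0); column heights now [0 7 7 4 4], max=7
Drop 4: J rot1 at col 0 lands with bottom-row=5; cleared 0 line(s) (total 0); column heights now [8 8 7 4 4], max=8

Answer: 0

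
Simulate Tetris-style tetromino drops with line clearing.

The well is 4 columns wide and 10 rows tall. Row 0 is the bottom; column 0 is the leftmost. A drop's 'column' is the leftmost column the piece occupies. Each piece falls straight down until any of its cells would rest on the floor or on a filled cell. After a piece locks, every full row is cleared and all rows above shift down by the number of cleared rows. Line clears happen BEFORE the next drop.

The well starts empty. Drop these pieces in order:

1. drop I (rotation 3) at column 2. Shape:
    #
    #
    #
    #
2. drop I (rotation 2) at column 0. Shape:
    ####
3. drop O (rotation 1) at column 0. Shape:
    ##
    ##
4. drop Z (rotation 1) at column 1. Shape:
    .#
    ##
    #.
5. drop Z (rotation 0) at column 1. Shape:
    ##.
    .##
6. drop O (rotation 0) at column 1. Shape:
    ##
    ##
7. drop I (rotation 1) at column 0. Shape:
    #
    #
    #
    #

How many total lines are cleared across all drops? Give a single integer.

Answer: 1

Derivation:
Drop 1: I rot3 at col 2 lands with bottom-row=0; cleared 0 line(s) (total 0); column heights now [0 0 4 0], max=4
Drop 2: I rot2 at col 0 lands with bottom-row=4; cleared 1 line(s) (total 1); column heights now [0 0 4 0], max=4
Drop 3: O rot1 at col 0 lands with bottom-row=0; cleared 0 line(s) (total 1); column heights now [2 2 4 0], max=4
Drop 4: Z rot1 at col 1 lands with bottom-row=3; cleared 0 line(s) (total 1); column heights now [2 5 6 0], max=6
Drop 5: Z rot0 at col 1 lands with bottom-row=6; cleared 0 line(s) (total 1); column heights now [2 8 8 7], max=8
Drop 6: O rot0 at col 1 lands with bottom-row=8; cleared 0 line(s) (total 1); column heights now [2 10 10 7], max=10
Drop 7: I rot1 at col 0 lands with bottom-row=2; cleared 0 line(s) (total 1); column heights now [6 10 10 7], max=10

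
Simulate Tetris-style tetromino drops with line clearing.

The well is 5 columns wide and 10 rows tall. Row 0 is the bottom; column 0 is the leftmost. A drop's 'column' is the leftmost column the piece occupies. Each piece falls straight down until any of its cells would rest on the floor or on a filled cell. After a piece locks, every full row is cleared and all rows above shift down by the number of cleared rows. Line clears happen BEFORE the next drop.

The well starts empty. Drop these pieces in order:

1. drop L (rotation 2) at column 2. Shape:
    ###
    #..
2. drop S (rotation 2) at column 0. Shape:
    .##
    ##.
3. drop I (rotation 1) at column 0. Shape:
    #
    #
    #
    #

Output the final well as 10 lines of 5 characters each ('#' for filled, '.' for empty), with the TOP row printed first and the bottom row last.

Answer: .....
.....
.....
.....
.....
.....
#....
#....
###..
#.#..

Derivation:
Drop 1: L rot2 at col 2 lands with bottom-row=0; cleared 0 line(s) (total 0); column heights now [0 0 2 2 2], max=2
Drop 2: S rot2 at col 0 lands with bottom-row=1; cleared 1 line(s) (total 1); column heights now [0 2 2 0 0], max=2
Drop 3: I rot1 at col 0 lands with bottom-row=0; cleared 0 line(s) (total 1); column heights now [4 2 2 0 0], max=4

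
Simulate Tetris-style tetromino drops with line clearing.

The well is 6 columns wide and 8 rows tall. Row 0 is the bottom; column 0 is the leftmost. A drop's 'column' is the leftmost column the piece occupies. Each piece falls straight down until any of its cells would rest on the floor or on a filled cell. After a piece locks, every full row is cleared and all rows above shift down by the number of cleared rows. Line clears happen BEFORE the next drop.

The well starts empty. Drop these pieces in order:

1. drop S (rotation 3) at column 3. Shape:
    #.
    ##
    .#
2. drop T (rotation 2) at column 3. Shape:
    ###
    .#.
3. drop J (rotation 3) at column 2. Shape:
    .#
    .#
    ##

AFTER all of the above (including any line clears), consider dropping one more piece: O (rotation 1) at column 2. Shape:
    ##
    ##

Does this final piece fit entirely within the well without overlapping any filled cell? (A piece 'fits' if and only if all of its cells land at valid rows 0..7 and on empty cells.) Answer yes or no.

Answer: no

Derivation:
Drop 1: S rot3 at col 3 lands with bottom-row=0; cleared 0 line(s) (total 0); column heights now [0 0 0 3 2 0], max=3
Drop 2: T rot2 at col 3 lands with bottom-row=2; cleared 0 line(s) (total 0); column heights now [0 0 0 4 4 4], max=4
Drop 3: J rot3 at col 2 lands with bottom-row=4; cleared 0 line(s) (total 0); column heights now [0 0 5 7 4 4], max=7
Test piece O rot1 at col 2 (width 2): heights before test = [0 0 5 7 4 4]; fits = False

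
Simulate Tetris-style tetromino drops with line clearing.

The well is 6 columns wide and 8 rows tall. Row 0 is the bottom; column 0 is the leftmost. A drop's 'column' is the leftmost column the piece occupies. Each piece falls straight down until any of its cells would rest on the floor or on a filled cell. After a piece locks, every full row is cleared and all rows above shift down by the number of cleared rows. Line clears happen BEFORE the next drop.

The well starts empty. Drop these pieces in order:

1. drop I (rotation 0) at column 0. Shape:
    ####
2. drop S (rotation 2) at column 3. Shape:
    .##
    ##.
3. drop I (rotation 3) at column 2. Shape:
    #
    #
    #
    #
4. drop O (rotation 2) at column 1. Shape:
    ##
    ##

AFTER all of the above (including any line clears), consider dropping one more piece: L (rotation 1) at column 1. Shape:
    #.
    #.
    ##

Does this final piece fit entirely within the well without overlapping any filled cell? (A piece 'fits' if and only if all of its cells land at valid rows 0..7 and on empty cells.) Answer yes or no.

Drop 1: I rot0 at col 0 lands with bottom-row=0; cleared 0 line(s) (total 0); column heights now [1 1 1 1 0 0], max=1
Drop 2: S rot2 at col 3 lands with bottom-row=1; cleared 0 line(s) (total 0); column heights now [1 1 1 2 3 3], max=3
Drop 3: I rot3 at col 2 lands with bottom-row=1; cleared 0 line(s) (total 0); column heights now [1 1 5 2 3 3], max=5
Drop 4: O rot2 at col 1 lands with bottom-row=5; cleared 0 line(s) (total 0); column heights now [1 7 7 2 3 3], max=7
Test piece L rot1 at col 1 (width 2): heights before test = [1 7 7 2 3 3]; fits = False

Answer: no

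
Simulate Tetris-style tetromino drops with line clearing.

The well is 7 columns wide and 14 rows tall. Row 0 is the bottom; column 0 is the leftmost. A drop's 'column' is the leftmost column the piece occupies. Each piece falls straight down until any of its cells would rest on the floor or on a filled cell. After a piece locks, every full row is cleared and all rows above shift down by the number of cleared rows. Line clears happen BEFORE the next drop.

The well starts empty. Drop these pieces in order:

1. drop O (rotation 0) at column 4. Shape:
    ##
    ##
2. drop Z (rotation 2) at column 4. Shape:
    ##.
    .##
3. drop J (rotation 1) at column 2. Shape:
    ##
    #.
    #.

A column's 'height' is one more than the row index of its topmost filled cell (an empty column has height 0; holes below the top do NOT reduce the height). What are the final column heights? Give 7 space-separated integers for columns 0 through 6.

Answer: 0 0 3 3 4 4 3

Derivation:
Drop 1: O rot0 at col 4 lands with bottom-row=0; cleared 0 line(s) (total 0); column heights now [0 0 0 0 2 2 0], max=2
Drop 2: Z rot2 at col 4 lands with bottom-row=2; cleared 0 line(s) (total 0); column heights now [0 0 0 0 4 4 3], max=4
Drop 3: J rot1 at col 2 lands with bottom-row=0; cleared 0 line(s) (total 0); column heights now [0 0 3 3 4 4 3], max=4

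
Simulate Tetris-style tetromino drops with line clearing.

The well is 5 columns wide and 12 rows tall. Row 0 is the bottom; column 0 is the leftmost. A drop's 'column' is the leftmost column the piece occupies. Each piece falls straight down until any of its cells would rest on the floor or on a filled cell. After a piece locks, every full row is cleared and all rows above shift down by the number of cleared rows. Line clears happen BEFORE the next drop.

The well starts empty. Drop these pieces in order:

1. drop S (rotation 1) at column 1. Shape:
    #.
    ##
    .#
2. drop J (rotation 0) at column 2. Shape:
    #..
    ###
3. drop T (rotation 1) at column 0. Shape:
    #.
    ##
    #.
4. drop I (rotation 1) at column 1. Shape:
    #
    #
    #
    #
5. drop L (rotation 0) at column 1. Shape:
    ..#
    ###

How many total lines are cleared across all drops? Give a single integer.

Answer: 1

Derivation:
Drop 1: S rot1 at col 1 lands with bottom-row=0; cleared 0 line(s) (total 0); column heights now [0 3 2 0 0], max=3
Drop 2: J rot0 at col 2 lands with bottom-row=2; cleared 0 line(s) (total 0); column heights now [0 3 4 3 3], max=4
Drop 3: T rot1 at col 0 lands with bottom-row=2; cleared 1 line(s) (total 1); column heights now [4 3 3 0 0], max=4
Drop 4: I rot1 at col 1 lands with bottom-row=3; cleared 0 line(s) (total 1); column heights now [4 7 3 0 0], max=7
Drop 5: L rot0 at col 1 lands with bottom-row=7; cleared 0 line(s) (total 1); column heights now [4 8 8 9 0], max=9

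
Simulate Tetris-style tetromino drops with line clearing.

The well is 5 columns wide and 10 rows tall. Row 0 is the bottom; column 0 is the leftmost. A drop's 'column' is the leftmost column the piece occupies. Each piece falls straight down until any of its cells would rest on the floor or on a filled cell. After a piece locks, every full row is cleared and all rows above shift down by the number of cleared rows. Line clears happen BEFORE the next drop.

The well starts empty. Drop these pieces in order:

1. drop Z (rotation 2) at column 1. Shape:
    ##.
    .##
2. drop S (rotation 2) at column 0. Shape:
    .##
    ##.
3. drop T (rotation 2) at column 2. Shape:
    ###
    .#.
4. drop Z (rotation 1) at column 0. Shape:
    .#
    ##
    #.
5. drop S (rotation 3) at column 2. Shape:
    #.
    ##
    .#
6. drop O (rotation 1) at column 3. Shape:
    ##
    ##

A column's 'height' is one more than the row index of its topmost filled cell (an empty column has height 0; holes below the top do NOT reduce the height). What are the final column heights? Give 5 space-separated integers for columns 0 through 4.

Answer: 4 5 7 8 8

Derivation:
Drop 1: Z rot2 at col 1 lands with bottom-row=0; cleared 0 line(s) (total 0); column heights now [0 2 2 1 0], max=2
Drop 2: S rot2 at col 0 lands with bottom-row=2; cleared 0 line(s) (total 0); column heights now [3 4 4 1 0], max=4
Drop 3: T rot2 at col 2 lands with bottom-row=3; cleared 0 line(s) (total 0); column heights now [3 4 5 5 5], max=5
Drop 4: Z rot1 at col 0 lands with bottom-row=3; cleared 1 line(s) (total 1); column heights now [4 5 4 4 0], max=5
Drop 5: S rot3 at col 2 lands with bottom-row=4; cleared 0 line(s) (total 1); column heights now [4 5 7 6 0], max=7
Drop 6: O rot1 at col 3 lands with bottom-row=6; cleared 0 line(s) (total 1); column heights now [4 5 7 8 8], max=8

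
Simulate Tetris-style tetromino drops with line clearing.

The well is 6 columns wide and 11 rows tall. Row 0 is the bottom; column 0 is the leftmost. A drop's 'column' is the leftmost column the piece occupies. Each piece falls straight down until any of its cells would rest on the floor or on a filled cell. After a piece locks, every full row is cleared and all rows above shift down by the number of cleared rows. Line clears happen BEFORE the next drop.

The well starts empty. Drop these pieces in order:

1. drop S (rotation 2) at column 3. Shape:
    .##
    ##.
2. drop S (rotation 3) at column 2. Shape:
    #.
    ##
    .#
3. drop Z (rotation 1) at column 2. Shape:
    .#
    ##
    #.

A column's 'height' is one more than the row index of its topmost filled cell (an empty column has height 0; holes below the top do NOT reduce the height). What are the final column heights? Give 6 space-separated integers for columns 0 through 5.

Drop 1: S rot2 at col 3 lands with bottom-row=0; cleared 0 line(s) (total 0); column heights now [0 0 0 1 2 2], max=2
Drop 2: S rot3 at col 2 lands with bottom-row=1; cleared 0 line(s) (total 0); column heights now [0 0 4 3 2 2], max=4
Drop 3: Z rot1 at col 2 lands with bottom-row=4; cleared 0 line(s) (total 0); column heights now [0 0 6 7 2 2], max=7

Answer: 0 0 6 7 2 2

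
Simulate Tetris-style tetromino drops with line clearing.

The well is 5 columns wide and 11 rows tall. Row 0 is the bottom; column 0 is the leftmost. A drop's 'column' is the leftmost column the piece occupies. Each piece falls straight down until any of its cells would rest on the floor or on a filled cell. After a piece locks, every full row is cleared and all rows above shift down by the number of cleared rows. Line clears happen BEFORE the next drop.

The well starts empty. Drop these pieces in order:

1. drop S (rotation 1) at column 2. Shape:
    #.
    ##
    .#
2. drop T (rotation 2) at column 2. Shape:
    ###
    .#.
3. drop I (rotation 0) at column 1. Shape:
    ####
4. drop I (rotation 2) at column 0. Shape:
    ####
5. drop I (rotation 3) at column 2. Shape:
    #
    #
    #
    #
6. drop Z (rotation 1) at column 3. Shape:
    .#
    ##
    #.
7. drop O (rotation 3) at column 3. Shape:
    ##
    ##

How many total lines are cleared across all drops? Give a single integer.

Answer: 0

Derivation:
Drop 1: S rot1 at col 2 lands with bottom-row=0; cleared 0 line(s) (total 0); column heights now [0 0 3 2 0], max=3
Drop 2: T rot2 at col 2 lands with bottom-row=2; cleared 0 line(s) (total 0); column heights now [0 0 4 4 4], max=4
Drop 3: I rot0 at col 1 lands with bottom-row=4; cleared 0 line(s) (total 0); column heights now [0 5 5 5 5], max=5
Drop 4: I rot2 at col 0 lands with bottom-row=5; cleared 0 line(s) (total 0); column heights now [6 6 6 6 5], max=6
Drop 5: I rot3 at col 2 lands with bottom-row=6; cleared 0 line(s) (total 0); column heights now [6 6 10 6 5], max=10
Drop 6: Z rot1 at col 3 lands with bottom-row=6; cleared 0 line(s) (total 0); column heights now [6 6 10 8 9], max=10
Drop 7: O rot3 at col 3 lands with bottom-row=9; cleared 0 line(s) (total 0); column heights now [6 6 10 11 11], max=11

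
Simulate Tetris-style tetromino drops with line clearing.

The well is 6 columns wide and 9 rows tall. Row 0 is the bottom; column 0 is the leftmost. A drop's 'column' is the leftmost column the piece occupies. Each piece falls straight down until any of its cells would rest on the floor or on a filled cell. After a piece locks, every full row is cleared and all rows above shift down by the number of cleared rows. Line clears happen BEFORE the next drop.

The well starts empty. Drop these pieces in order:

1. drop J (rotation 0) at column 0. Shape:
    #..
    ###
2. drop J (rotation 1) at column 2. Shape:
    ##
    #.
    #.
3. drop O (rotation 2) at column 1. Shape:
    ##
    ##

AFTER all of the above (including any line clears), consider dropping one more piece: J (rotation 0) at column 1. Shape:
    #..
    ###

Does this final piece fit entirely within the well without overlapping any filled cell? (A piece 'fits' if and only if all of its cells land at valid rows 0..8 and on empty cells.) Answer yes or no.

Answer: yes

Derivation:
Drop 1: J rot0 at col 0 lands with bottom-row=0; cleared 0 line(s) (total 0); column heights now [2 1 1 0 0 0], max=2
Drop 2: J rot1 at col 2 lands with bottom-row=1; cleared 0 line(s) (total 0); column heights now [2 1 4 4 0 0], max=4
Drop 3: O rot2 at col 1 lands with bottom-row=4; cleared 0 line(s) (total 0); column heights now [2 6 6 4 0 0], max=6
Test piece J rot0 at col 1 (width 3): heights before test = [2 6 6 4 0 0]; fits = True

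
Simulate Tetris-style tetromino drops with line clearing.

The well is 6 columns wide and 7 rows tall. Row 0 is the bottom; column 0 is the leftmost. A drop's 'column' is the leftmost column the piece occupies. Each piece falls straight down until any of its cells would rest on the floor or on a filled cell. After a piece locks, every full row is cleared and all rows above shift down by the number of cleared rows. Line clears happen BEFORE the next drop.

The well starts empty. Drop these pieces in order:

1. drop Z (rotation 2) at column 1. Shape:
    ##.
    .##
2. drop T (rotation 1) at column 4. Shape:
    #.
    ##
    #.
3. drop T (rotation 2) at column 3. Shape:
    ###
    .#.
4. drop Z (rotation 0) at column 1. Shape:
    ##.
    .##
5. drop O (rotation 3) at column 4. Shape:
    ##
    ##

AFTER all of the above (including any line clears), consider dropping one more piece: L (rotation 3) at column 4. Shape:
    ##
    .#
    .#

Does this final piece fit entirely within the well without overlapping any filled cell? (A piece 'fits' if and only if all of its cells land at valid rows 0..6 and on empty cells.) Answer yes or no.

Answer: no

Derivation:
Drop 1: Z rot2 at col 1 lands with bottom-row=0; cleared 0 line(s) (total 0); column heights now [0 2 2 1 0 0], max=2
Drop 2: T rot1 at col 4 lands with bottom-row=0; cleared 0 line(s) (total 0); column heights now [0 2 2 1 3 2], max=3
Drop 3: T rot2 at col 3 lands with bottom-row=3; cleared 0 line(s) (total 0); column heights now [0 2 2 5 5 5], max=5
Drop 4: Z rot0 at col 1 lands with bottom-row=5; cleared 0 line(s) (total 0); column heights now [0 7 7 6 5 5], max=7
Drop 5: O rot3 at col 4 lands with bottom-row=5; cleared 0 line(s) (total 0); column heights now [0 7 7 6 7 7], max=7
Test piece L rot3 at col 4 (width 2): heights before test = [0 7 7 6 7 7]; fits = False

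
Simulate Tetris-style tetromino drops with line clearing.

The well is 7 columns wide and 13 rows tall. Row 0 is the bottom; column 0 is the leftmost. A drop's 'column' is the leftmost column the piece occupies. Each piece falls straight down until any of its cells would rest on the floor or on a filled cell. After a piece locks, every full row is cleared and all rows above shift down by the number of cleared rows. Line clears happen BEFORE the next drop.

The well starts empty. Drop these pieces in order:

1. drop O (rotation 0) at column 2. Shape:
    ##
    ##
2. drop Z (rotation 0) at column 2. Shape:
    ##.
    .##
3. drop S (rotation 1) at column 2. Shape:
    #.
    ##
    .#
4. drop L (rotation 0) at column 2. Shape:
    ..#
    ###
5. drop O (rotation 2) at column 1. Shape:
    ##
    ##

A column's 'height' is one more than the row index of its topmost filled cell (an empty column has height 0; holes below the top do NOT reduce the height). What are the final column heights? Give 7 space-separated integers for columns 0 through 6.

Answer: 0 10 10 8 9 0 0

Derivation:
Drop 1: O rot0 at col 2 lands with bottom-row=0; cleared 0 line(s) (total 0); column heights now [0 0 2 2 0 0 0], max=2
Drop 2: Z rot0 at col 2 lands with bottom-row=2; cleared 0 line(s) (total 0); column heights now [0 0 4 4 3 0 0], max=4
Drop 3: S rot1 at col 2 lands with bottom-row=4; cleared 0 line(s) (total 0); column heights now [0 0 7 6 3 0 0], max=7
Drop 4: L rot0 at col 2 lands with bottom-row=7; cleared 0 line(s) (total 0); column heights now [0 0 8 8 9 0 0], max=9
Drop 5: O rot2 at col 1 lands with bottom-row=8; cleared 0 line(s) (total 0); column heights now [0 10 10 8 9 0 0], max=10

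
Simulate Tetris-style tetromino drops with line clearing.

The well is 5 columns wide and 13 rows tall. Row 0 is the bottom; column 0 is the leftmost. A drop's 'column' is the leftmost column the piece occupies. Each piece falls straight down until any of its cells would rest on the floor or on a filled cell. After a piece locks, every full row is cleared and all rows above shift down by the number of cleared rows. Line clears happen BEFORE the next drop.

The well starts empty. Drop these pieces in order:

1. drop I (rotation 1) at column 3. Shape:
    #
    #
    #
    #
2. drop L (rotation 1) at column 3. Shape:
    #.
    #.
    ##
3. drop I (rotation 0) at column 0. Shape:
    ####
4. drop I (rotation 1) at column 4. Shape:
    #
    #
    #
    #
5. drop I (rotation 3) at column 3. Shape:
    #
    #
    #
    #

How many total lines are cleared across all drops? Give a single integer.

Drop 1: I rot1 at col 3 lands with bottom-row=0; cleared 0 line(s) (total 0); column heights now [0 0 0 4 0], max=4
Drop 2: L rot1 at col 3 lands with bottom-row=4; cleared 0 line(s) (total 0); column heights now [0 0 0 7 5], max=7
Drop 3: I rot0 at col 0 lands with bottom-row=7; cleared 0 line(s) (total 0); column heights now [8 8 8 8 5], max=8
Drop 4: I rot1 at col 4 lands with bottom-row=5; cleared 1 line(s) (total 1); column heights now [0 0 0 7 8], max=8
Drop 5: I rot3 at col 3 lands with bottom-row=7; cleared 0 line(s) (total 1); column heights now [0 0 0 11 8], max=11

Answer: 1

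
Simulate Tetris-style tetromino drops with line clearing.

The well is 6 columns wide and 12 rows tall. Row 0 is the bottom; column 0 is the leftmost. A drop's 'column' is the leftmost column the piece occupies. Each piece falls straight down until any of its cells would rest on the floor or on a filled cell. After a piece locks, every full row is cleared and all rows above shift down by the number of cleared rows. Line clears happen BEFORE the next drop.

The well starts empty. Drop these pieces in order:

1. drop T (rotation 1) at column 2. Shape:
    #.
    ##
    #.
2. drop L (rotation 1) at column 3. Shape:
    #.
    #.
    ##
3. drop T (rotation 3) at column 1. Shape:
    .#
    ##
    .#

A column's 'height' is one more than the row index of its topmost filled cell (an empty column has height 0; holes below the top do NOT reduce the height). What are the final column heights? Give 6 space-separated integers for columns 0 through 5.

Answer: 0 5 6 5 3 0

Derivation:
Drop 1: T rot1 at col 2 lands with bottom-row=0; cleared 0 line(s) (total 0); column heights now [0 0 3 2 0 0], max=3
Drop 2: L rot1 at col 3 lands with bottom-row=2; cleared 0 line(s) (total 0); column heights now [0 0 3 5 3 0], max=5
Drop 3: T rot3 at col 1 lands with bottom-row=3; cleared 0 line(s) (total 0); column heights now [0 5 6 5 3 0], max=6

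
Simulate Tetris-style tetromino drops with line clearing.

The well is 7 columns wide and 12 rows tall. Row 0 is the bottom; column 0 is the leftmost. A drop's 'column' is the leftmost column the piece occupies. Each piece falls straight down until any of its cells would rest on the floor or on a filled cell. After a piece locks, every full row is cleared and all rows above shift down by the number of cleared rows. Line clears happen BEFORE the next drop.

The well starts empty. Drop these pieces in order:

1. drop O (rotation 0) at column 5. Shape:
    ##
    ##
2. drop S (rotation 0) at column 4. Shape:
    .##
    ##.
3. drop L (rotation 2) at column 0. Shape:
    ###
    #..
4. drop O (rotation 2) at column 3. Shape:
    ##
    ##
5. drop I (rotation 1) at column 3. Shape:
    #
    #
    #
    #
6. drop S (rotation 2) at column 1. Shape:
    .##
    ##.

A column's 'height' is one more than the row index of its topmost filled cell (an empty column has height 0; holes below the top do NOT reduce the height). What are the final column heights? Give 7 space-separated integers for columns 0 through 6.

Answer: 2 9 10 10 5 4 4

Derivation:
Drop 1: O rot0 at col 5 lands with bottom-row=0; cleared 0 line(s) (total 0); column heights now [0 0 0 0 0 2 2], max=2
Drop 2: S rot0 at col 4 lands with bottom-row=2; cleared 0 line(s) (total 0); column heights now [0 0 0 0 3 4 4], max=4
Drop 3: L rot2 at col 0 lands with bottom-row=0; cleared 0 line(s) (total 0); column heights now [2 2 2 0 3 4 4], max=4
Drop 4: O rot2 at col 3 lands with bottom-row=3; cleared 0 line(s) (total 0); column heights now [2 2 2 5 5 4 4], max=5
Drop 5: I rot1 at col 3 lands with bottom-row=5; cleared 0 line(s) (total 0); column heights now [2 2 2 9 5 4 4], max=9
Drop 6: S rot2 at col 1 lands with bottom-row=8; cleared 0 line(s) (total 0); column heights now [2 9 10 10 5 4 4], max=10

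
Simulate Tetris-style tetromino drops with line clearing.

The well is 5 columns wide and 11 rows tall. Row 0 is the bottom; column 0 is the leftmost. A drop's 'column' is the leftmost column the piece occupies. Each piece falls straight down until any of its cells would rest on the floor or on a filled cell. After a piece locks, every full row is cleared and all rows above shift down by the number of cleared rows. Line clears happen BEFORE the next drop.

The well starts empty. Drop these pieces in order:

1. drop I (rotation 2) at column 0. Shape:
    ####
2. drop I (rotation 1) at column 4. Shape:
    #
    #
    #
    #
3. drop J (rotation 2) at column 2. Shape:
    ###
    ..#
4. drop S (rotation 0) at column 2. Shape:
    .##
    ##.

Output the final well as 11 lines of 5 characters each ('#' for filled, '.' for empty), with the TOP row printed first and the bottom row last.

Drop 1: I rot2 at col 0 lands with bottom-row=0; cleared 0 line(s) (total 0); column heights now [1 1 1 1 0], max=1
Drop 2: I rot1 at col 4 lands with bottom-row=0; cleared 1 line(s) (total 1); column heights now [0 0 0 0 3], max=3
Drop 3: J rot2 at col 2 lands with bottom-row=3; cleared 0 line(s) (total 1); column heights now [0 0 5 5 5], max=5
Drop 4: S rot0 at col 2 lands with bottom-row=5; cleared 0 line(s) (total 1); column heights now [0 0 6 7 7], max=7

Answer: .....
.....
.....
.....
...##
..##.
..###
....#
....#
....#
....#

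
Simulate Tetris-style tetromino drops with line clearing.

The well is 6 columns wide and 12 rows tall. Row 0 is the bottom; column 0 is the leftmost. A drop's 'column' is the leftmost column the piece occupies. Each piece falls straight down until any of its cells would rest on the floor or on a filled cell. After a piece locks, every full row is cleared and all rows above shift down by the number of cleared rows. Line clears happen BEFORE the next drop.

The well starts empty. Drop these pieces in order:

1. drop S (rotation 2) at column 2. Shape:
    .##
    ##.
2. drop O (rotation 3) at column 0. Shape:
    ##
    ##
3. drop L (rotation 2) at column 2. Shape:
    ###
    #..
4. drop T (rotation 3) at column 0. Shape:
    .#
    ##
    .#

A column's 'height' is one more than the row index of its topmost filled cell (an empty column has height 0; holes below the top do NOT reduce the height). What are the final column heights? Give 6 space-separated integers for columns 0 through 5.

Answer: 4 5 3 3 3 0

Derivation:
Drop 1: S rot2 at col 2 lands with bottom-row=0; cleared 0 line(s) (total 0); column heights now [0 0 1 2 2 0], max=2
Drop 2: O rot3 at col 0 lands with bottom-row=0; cleared 0 line(s) (total 0); column heights now [2 2 1 2 2 0], max=2
Drop 3: L rot2 at col 2 lands with bottom-row=1; cleared 0 line(s) (total 0); column heights now [2 2 3 3 3 0], max=3
Drop 4: T rot3 at col 0 lands with bottom-row=2; cleared 0 line(s) (total 0); column heights now [4 5 3 3 3 0], max=5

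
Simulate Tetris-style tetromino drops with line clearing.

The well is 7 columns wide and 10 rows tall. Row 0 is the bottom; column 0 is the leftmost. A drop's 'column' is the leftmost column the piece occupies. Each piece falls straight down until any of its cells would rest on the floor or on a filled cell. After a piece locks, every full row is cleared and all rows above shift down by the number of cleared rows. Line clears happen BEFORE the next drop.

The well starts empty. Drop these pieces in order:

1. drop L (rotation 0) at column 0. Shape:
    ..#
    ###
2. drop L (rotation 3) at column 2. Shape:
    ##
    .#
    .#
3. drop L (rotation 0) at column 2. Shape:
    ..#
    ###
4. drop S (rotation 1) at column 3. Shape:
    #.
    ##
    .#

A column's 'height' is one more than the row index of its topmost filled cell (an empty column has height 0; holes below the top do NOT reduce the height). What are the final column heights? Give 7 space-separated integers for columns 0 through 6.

Answer: 1 1 4 8 7 0 0

Derivation:
Drop 1: L rot0 at col 0 lands with bottom-row=0; cleared 0 line(s) (total 0); column heights now [1 1 2 0 0 0 0], max=2
Drop 2: L rot3 at col 2 lands with bottom-row=0; cleared 0 line(s) (total 0); column heights now [1 1 3 3 0 0 0], max=3
Drop 3: L rot0 at col 2 lands with bottom-row=3; cleared 0 line(s) (total 0); column heights now [1 1 4 4 5 0 0], max=5
Drop 4: S rot1 at col 3 lands with bottom-row=5; cleared 0 line(s) (total 0); column heights now [1 1 4 8 7 0 0], max=8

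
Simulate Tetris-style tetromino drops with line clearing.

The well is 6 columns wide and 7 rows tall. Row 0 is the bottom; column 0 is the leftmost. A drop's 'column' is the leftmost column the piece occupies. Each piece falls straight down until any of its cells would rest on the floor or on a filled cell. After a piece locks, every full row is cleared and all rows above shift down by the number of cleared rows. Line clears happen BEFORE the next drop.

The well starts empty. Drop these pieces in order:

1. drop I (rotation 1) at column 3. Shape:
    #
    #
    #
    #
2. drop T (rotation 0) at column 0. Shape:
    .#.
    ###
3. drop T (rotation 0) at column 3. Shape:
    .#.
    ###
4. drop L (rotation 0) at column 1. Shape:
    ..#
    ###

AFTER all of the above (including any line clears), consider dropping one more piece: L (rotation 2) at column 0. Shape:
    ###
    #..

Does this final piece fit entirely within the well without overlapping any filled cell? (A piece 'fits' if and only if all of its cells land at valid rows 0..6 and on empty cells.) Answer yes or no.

Answer: yes

Derivation:
Drop 1: I rot1 at col 3 lands with bottom-row=0; cleared 0 line(s) (total 0); column heights now [0 0 0 4 0 0], max=4
Drop 2: T rot0 at col 0 lands with bottom-row=0; cleared 0 line(s) (total 0); column heights now [1 2 1 4 0 0], max=4
Drop 3: T rot0 at col 3 lands with bottom-row=4; cleared 0 line(s) (total 0); column heights now [1 2 1 5 6 5], max=6
Drop 4: L rot0 at col 1 lands with bottom-row=5; cleared 0 line(s) (total 0); column heights now [1 6 6 7 6 5], max=7
Test piece L rot2 at col 0 (width 3): heights before test = [1 6 6 7 6 5]; fits = True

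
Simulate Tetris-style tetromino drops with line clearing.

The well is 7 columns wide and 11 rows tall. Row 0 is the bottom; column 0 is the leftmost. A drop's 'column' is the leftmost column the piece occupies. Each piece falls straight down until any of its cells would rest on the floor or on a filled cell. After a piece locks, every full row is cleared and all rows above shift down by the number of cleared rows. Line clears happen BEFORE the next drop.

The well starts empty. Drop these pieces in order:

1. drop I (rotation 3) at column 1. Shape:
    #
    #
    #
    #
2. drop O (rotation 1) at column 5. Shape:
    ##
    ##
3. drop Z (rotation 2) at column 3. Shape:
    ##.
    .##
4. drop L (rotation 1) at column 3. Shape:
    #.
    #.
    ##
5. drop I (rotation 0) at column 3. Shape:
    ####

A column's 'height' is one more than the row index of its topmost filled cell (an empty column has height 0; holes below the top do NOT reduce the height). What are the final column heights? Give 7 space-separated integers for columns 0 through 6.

Answer: 0 4 0 8 8 8 8

Derivation:
Drop 1: I rot3 at col 1 lands with bottom-row=0; cleared 0 line(s) (total 0); column heights now [0 4 0 0 0 0 0], max=4
Drop 2: O rot1 at col 5 lands with bottom-row=0; cleared 0 line(s) (total 0); column heights now [0 4 0 0 0 2 2], max=4
Drop 3: Z rot2 at col 3 lands with bottom-row=2; cleared 0 line(s) (total 0); column heights now [0 4 0 4 4 3 2], max=4
Drop 4: L rot1 at col 3 lands with bottom-row=4; cleared 0 line(s) (total 0); column heights now [0 4 0 7 5 3 2], max=7
Drop 5: I rot0 at col 3 lands with bottom-row=7; cleared 0 line(s) (total 0); column heights now [0 4 0 8 8 8 8], max=8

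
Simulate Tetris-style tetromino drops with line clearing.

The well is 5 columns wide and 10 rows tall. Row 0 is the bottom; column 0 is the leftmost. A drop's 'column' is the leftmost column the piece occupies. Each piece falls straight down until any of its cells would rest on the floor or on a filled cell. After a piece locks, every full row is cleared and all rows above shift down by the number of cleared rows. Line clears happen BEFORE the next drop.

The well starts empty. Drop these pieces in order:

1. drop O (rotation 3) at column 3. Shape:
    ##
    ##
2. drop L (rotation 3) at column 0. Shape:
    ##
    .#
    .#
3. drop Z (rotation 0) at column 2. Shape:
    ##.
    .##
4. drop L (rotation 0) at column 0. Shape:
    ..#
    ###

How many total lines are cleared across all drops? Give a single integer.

Answer: 0

Derivation:
Drop 1: O rot3 at col 3 lands with bottom-row=0; cleared 0 line(s) (total 0); column heights now [0 0 0 2 2], max=2
Drop 2: L rot3 at col 0 lands with bottom-row=0; cleared 0 line(s) (total 0); column heights now [3 3 0 2 2], max=3
Drop 3: Z rot0 at col 2 lands with bottom-row=2; cleared 0 line(s) (total 0); column heights now [3 3 4 4 3], max=4
Drop 4: L rot0 at col 0 lands with bottom-row=4; cleared 0 line(s) (total 0); column heights now [5 5 6 4 3], max=6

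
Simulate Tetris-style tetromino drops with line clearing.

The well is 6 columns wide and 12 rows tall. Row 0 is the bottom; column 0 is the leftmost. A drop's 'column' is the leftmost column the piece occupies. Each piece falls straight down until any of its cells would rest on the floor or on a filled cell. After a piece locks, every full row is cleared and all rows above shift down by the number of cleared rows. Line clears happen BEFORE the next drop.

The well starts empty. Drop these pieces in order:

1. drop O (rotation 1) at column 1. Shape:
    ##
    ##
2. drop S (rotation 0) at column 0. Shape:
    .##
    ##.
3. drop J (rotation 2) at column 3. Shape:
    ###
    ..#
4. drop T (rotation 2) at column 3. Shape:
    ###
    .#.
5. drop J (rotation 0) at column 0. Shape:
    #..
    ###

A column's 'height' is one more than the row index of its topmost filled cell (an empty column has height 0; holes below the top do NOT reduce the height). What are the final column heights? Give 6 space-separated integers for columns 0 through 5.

Answer: 6 5 5 4 4 4

Derivation:
Drop 1: O rot1 at col 1 lands with bottom-row=0; cleared 0 line(s) (total 0); column heights now [0 2 2 0 0 0], max=2
Drop 2: S rot0 at col 0 lands with bottom-row=2; cleared 0 line(s) (total 0); column heights now [3 4 4 0 0 0], max=4
Drop 3: J rot2 at col 3 lands with bottom-row=0; cleared 0 line(s) (total 0); column heights now [3 4 4 2 2 2], max=4
Drop 4: T rot2 at col 3 lands with bottom-row=2; cleared 0 line(s) (total 0); column heights now [3 4 4 4 4 4], max=4
Drop 5: J rot0 at col 0 lands with bottom-row=4; cleared 0 line(s) (total 0); column heights now [6 5 5 4 4 4], max=6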